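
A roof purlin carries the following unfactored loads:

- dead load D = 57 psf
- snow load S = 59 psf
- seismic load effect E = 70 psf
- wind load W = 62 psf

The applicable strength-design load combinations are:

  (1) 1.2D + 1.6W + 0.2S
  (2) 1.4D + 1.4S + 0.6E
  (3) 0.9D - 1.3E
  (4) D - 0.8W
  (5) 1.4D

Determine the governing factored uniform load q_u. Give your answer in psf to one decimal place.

(1) 1.2(57) + 1.6(62) + 0.2(59) = 68.4 + 99.2 + 11.8 = 179.4
(2) 1.4(57) + 1.4(59) + 0.6(70) = 79.8 + 82.6 + 42.0 = 204.4
(3) 0.9(57) - 1.3(70) = 51.3 - 91.0 = -39.7
(4) 1.0(57) - 0.8(62) = 57.0 - 49.6 = 7.4
(5) 1.4(57) = 79.8
Combination 2 governs: q_u = 204.4 psf.

204.4 psf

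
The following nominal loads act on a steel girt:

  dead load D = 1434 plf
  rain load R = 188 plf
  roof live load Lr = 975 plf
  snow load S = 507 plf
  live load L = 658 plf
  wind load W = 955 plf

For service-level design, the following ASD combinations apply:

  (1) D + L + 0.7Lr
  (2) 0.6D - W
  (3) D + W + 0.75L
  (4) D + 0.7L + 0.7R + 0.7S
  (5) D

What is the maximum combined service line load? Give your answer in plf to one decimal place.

2882.5 plf

(1) 1.0(1434) + 1.0(658) + 0.7(975) = 2774.5
(2) 0.6(1434) - 1.0(955) = -94.6
(3) 1.0(1434) + 1.0(955) + 0.75(658) = 2882.5
(4) 1.0(1434) + 0.7(658) + 0.7(188) + 0.7(507) = 2381.1
(5) 1.0(1434) = 1434.0
The controlling combination is 3, giving 2882.5 plf.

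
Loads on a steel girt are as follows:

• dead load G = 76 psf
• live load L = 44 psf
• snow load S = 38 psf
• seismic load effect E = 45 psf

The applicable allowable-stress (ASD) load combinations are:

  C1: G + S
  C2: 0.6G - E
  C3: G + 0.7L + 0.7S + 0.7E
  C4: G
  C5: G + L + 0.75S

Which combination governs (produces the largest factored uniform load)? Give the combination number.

C1: 1.0(76) + 1.0(38) = 76.00 + 38.00 = 114.00
C2: 0.6(76) - 1.0(45) = 45.60 - 45.00 = 0.60
C3: 1.0(76) + 0.7(44) + 0.7(38) + 0.7(45) = 76.00 + 30.80 + 26.60 + 31.50 = 164.90
C4: 1.0(76) = 76.00
C5: 1.0(76) + 1.0(44) + 0.75(38) = 76.00 + 44.00 + 28.50 = 148.50
The largest value is 164.90 psf from combination 3.

Combination 3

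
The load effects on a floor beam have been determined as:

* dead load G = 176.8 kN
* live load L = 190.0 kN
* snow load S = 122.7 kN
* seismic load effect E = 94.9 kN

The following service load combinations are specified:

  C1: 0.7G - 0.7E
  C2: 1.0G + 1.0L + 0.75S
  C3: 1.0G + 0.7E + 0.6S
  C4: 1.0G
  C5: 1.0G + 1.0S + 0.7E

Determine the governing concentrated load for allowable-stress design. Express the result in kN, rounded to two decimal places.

458.83 kN

C1: 0.7(176.8) - 0.7(94.9) = 123.76 - 66.43 = 57.33
C2: 1.0(176.8) + 1.0(190.0) + 0.75(122.7) = 176.80 + 190.00 + 92.03 = 458.83
C3: 1.0(176.8) + 0.7(94.9) + 0.6(122.7) = 176.80 + 66.43 + 73.62 = 316.85
C4: 1.0(176.8) = 176.80
C5: 1.0(176.8) + 1.0(122.7) + 0.7(94.9) = 176.80 + 122.70 + 66.43 = 365.93
Combination 2 governs: P = 458.83 kN.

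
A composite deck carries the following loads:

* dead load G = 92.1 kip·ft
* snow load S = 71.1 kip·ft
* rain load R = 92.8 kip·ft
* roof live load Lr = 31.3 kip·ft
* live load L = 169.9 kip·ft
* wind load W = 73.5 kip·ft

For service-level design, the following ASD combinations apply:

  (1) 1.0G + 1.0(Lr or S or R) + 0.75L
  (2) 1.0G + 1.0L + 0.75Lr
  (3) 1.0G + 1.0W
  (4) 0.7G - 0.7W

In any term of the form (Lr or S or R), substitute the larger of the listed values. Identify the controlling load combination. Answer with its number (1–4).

Combination 1

(Lr or S or R) → R = 92.8 kip·ft.
(1) 1.0(92.1) + 1.0(92.8) + 0.75(169.9) = 92.1 + 92.8 + 127.4 = 312.3
(2) 1.0(92.1) + 1.0(169.9) + 0.75(31.3) = 92.1 + 169.9 + 23.5 = 285.5
(3) 1.0(92.1) + 1.0(73.5) = 92.1 + 73.5 = 165.6
(4) 0.7(92.1) - 0.7(73.5) = 64.5 - 51.5 = 13.0
The largest value is 312.3 kip·ft from combination 1.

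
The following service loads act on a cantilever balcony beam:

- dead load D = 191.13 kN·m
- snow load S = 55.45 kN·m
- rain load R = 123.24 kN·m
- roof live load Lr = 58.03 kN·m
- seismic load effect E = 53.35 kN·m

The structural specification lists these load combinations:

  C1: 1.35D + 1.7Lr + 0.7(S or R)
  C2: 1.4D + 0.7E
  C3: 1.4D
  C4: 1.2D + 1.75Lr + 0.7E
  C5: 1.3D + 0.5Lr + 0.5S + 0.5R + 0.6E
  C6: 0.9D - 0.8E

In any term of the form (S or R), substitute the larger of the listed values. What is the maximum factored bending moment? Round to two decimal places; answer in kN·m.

(S or R) → R = 123.24 kN·m.
C1: 1.35(191.13) + 1.7(58.03) + 0.7(123.24) = 442.94
C2: 1.4(191.13) + 0.7(53.35) = 267.58 + 37.35 = 304.93
C3: 1.4(191.13) = 267.58
C4: 1.2(191.13) + 1.75(58.03) + 0.7(53.35) = 368.25
C5: 1.3(191.13) + 0.5(58.03) + 0.5(55.45) + 0.5(123.24) + 0.6(53.35) = 398.84
C6: 0.9(191.13) - 0.8(53.35) = 172.02 - 42.68 = 129.34
Maximum is from combination 1.

442.94 kN·m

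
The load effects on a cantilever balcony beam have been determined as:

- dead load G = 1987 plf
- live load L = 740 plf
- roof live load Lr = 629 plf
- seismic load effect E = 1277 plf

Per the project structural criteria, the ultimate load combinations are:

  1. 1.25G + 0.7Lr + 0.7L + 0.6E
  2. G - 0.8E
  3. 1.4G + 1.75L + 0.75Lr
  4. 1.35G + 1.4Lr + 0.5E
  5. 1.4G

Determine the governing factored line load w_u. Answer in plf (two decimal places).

1. 1.25(1987) + 0.7(629) + 0.7(740) + 0.6(1277) = 2483.75 + 440.30 + 518.00 + 766.20 = 4208.25
2. 1.0(1987) - 0.8(1277) = 1987.00 - 1021.60 = 965.40
3. 1.4(1987) + 1.75(740) + 0.75(629) = 2781.80 + 1295.00 + 471.75 = 4548.55
4. 1.35(1987) + 1.4(629) + 0.5(1277) = 2682.45 + 880.60 + 638.50 = 4201.55
5. 1.4(1987) = 2781.80
The controlling combination is 3, giving 4548.55 plf.

4548.55 plf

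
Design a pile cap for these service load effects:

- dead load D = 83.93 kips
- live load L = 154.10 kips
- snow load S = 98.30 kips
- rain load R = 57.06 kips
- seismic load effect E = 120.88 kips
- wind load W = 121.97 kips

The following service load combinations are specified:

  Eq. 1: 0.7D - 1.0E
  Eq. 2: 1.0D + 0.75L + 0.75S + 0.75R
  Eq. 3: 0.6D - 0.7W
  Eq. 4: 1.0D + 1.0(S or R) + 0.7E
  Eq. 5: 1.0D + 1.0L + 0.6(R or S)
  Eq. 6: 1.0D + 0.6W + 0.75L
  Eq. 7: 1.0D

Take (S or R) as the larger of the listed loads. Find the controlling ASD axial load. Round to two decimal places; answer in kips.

316.03 kips

(S or R) → S = 98.30 kips; (R or S) → S = 98.30 kips.
Eq. 1: 0.7(83.93) - 1.0(120.88) = 58.75 - 120.88 = -62.13
Eq. 2: 1.0(83.93) + 0.75(154.10) + 0.75(98.30) + 0.75(57.06) = 316.03
Eq. 3: 0.6(83.93) - 0.7(121.97) = 50.36 - 85.38 = -35.02
Eq. 4: 1.0(83.93) + 1.0(98.30) + 0.7(120.88) = 83.93 + 98.30 + 84.62 = 266.85
Eq. 5: 1.0(83.93) + 1.0(154.10) + 0.6(98.30) = 83.93 + 154.10 + 58.98 = 297.01
Eq. 6: 1.0(83.93) + 0.6(121.97) + 0.75(154.10) = 83.93 + 73.18 + 115.58 = 272.69
Eq. 7: 1.0(83.93) = 83.93
The controlling combination is 2, giving 316.03 kips.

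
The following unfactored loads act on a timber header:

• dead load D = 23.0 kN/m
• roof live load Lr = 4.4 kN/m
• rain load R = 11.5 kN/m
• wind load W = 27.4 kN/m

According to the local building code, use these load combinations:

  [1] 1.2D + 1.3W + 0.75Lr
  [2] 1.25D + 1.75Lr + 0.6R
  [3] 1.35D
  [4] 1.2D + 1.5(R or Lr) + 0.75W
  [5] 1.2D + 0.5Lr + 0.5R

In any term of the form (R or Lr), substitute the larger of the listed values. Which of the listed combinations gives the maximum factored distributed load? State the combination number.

(R or Lr) → R = 11.5 kN/m.
[1] 1.2(23.0) + 1.3(27.4) + 0.75(4.4) = 27.6 + 35.6 + 3.3 = 66.5
[2] 1.25(23.0) + 1.75(4.4) + 0.6(11.5) = 28.8 + 7.7 + 6.9 = 43.4
[3] 1.35(23.0) = 31.1
[4] 1.2(23.0) + 1.5(11.5) + 0.75(27.4) = 65.4
[5] 1.2(23.0) + 0.5(4.4) + 0.5(11.5) = 27.6 + 2.2 + 5.8 = 35.6
The largest value is 66.5 kN/m from combination 1.

Combination 1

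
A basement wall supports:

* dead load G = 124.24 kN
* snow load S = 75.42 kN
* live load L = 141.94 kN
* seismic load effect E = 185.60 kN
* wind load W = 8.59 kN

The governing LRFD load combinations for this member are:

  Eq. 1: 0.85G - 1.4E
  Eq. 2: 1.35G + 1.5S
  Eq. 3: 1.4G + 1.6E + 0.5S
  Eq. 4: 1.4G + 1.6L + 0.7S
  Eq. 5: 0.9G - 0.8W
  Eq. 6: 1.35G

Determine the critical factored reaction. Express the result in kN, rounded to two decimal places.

Eq. 1: 0.85(124.24) - 1.4(185.60) = 105.60 - 259.84 = -154.24
Eq. 2: 1.35(124.24) + 1.5(75.42) = 167.72 + 113.13 = 280.85
Eq. 3: 1.4(124.24) + 1.6(185.60) + 0.5(75.42) = 173.94 + 296.96 + 37.71 = 508.61
Eq. 4: 1.4(124.24) + 1.6(141.94) + 0.7(75.42) = 173.94 + 227.10 + 52.79 = 453.83
Eq. 5: 0.9(124.24) - 0.8(8.59) = 104.94
Eq. 6: 1.35(124.24) = 167.72
The controlling combination is 3, giving 508.61 kN.

508.61 kN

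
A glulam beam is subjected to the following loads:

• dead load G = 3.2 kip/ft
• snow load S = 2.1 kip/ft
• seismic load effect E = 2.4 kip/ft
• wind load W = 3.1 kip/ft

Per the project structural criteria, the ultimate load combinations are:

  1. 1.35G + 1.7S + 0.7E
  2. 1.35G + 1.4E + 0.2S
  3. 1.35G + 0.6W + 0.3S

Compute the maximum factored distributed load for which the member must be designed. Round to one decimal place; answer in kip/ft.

9.6 kip/ft

1. 1.35(3.2) + 1.7(2.1) + 0.7(2.4) = 4.3 + 3.6 + 1.7 = 9.6
2. 1.35(3.2) + 1.4(2.4) + 0.2(2.1) = 4.3 + 3.4 + 0.4 = 8.1
3. 1.35(3.2) + 0.6(3.1) + 0.3(2.1) = 4.3 + 1.9 + 0.6 = 6.8
Maximum is from combination 1.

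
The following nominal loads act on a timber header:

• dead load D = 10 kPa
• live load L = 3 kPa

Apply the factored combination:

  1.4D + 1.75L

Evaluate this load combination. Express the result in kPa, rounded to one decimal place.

19.3 kPa

1.4(10) + 1.75(3) = 14.0 + 5.3 = 19.3
p_u = 19.3 kPa.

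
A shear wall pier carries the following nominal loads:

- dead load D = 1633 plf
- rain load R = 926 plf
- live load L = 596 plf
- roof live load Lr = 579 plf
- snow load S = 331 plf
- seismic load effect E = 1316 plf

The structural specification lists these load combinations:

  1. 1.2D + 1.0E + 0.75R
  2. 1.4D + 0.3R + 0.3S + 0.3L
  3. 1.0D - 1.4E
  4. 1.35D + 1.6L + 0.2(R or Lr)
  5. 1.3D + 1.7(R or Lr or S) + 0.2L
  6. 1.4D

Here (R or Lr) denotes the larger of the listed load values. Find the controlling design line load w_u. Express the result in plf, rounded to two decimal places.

(R or Lr) → R = 926 plf; (R or Lr or S) → R = 926 plf.
1. 1.2(1633) + 1.0(1316) + 0.75(926) = 1959.60 + 1316.00 + 694.50 = 3970.10
2. 1.4(1633) + 0.3(926) + 0.3(331) + 0.3(596) = 2286.20 + 277.80 + 99.30 + 178.80 = 2842.10
3. 1.0(1633) - 1.4(1316) = 1633.00 - 1842.40 = -209.40
4. 1.35(1633) + 1.6(596) + 0.2(926) = 2204.55 + 953.60 + 185.20 = 3343.35
5. 1.3(1633) + 1.7(926) + 0.2(596) = 2122.90 + 1574.20 + 119.20 = 3816.30
6. 1.4(1633) = 2286.20
Maximum is from combination 1.

3970.10 plf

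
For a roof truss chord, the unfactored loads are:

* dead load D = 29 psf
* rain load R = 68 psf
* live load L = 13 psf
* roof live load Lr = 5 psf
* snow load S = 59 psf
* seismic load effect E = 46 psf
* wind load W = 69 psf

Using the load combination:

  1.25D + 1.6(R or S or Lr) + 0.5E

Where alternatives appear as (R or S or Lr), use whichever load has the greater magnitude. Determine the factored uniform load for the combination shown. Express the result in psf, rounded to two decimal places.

(R or S or Lr) → R = 68 psf.
1.25(29) + 1.6(68) + 0.5(46) = 36.25 + 108.80 + 23.00 = 168.05
q_u = 168.05 psf.

168.05 psf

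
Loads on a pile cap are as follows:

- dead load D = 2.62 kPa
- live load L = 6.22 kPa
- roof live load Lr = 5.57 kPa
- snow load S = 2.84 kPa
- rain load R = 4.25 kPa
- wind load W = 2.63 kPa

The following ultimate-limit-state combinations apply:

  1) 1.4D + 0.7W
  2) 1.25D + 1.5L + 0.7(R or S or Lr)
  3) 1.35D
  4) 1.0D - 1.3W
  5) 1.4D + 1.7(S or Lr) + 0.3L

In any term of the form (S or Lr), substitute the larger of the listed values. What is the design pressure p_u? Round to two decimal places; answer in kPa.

16.50 kPa

(R or S or Lr) → Lr = 5.57 kPa; (S or Lr) → Lr = 5.57 kPa.
1) 1.4(2.62) + 0.7(2.63) = 5.51
2) 1.25(2.62) + 1.5(6.22) + 0.7(5.57) = 16.50
3) 1.35(2.62) = 3.54
4) 1.0(2.62) - 1.3(2.63) = -0.80
5) 1.4(2.62) + 1.7(5.57) + 0.3(6.22) = 15.00
Maximum is from combination 2.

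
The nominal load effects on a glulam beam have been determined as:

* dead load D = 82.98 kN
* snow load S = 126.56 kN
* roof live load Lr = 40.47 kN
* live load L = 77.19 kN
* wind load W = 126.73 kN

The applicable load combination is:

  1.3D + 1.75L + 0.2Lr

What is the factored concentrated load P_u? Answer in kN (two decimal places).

1.3(82.98) + 1.75(77.19) + 0.2(40.47) = 251.05
P_u = 251.05 kN.

251.05 kN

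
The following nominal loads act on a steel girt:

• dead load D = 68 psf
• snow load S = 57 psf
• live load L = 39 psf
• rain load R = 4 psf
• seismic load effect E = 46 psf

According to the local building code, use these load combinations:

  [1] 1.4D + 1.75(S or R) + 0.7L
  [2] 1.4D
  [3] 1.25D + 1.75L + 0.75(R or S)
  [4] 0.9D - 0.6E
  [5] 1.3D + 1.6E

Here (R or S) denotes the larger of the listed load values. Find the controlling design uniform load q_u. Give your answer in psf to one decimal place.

(S or R) → S = 57 psf; (R or S) → S = 57 psf.
[1] 1.4(68) + 1.75(57) + 0.7(39) = 95.2 + 99.8 + 27.3 = 222.3
[2] 1.4(68) = 95.2
[3] 1.25(68) + 1.75(39) + 0.75(57) = 196.0
[4] 0.9(68) - 0.6(46) = 61.2 - 27.6 = 33.6
[5] 1.3(68) + 1.6(46) = 88.4 + 73.6 = 162.0
Combination 1 governs: q_u = 222.3 psf.

222.3 psf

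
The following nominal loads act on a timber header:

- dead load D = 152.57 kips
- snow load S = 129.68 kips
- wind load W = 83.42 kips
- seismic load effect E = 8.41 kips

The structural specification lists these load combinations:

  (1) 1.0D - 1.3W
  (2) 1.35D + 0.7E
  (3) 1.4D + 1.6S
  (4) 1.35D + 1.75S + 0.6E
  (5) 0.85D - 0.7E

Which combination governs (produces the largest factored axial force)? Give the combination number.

Combination 4

(1) 1.0(152.57) - 1.3(83.42) = 152.57 - 108.45 = 44.12
(2) 1.35(152.57) + 0.7(8.41) = 205.97 + 5.89 = 211.86
(3) 1.4(152.57) + 1.6(129.68) = 213.60 + 207.49 = 421.09
(4) 1.35(152.57) + 1.75(129.68) + 0.6(8.41) = 205.97 + 226.94 + 5.05 = 437.96
(5) 0.85(152.57) - 0.7(8.41) = 123.80
The largest value is 437.96 kips from combination 4.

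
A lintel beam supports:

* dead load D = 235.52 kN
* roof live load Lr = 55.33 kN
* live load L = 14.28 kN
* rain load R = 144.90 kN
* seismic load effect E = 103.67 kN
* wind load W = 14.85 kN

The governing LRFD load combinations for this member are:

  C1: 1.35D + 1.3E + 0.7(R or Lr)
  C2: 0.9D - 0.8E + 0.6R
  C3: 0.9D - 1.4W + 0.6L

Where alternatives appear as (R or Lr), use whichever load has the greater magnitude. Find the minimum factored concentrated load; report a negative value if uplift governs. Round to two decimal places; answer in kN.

199.75 kN

(R or Lr) → R = 144.90 kN.
C1: 1.35(235.52) + 1.3(103.67) + 0.7(144.90) = 554.15
C2: 0.9(235.52) - 0.8(103.67) + 0.6(144.90) = 215.97
C3: 0.9(235.52) - 1.4(14.85) + 0.6(14.28) = 199.75
Combination 3 gives the minimum: 199.75 kN.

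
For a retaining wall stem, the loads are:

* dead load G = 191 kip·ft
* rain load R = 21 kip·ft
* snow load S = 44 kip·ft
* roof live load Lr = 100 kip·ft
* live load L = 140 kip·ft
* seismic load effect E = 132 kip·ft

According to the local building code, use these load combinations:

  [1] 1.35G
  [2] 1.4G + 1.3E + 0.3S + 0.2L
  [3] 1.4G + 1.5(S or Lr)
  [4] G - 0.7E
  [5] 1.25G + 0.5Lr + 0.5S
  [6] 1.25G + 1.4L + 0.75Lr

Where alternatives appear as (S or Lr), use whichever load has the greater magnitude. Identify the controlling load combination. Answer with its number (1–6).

(S or Lr) → Lr = 100 kip·ft.
[1] 1.35(191) = 257.85
[2] 1.4(191) + 1.3(132) + 0.3(44) + 0.2(140) = 267.40 + 171.60 + 13.20 + 28.00 = 480.20
[3] 1.4(191) + 1.5(100) = 267.40 + 150.00 = 417.40
[4] 1.0(191) - 0.7(132) = 191.00 - 92.40 = 98.60
[5] 1.25(191) + 0.5(100) + 0.5(44) = 238.75 + 50.00 + 22.00 = 310.75
[6] 1.25(191) + 1.4(140) + 0.75(100) = 238.75 + 196.00 + 75.00 = 509.75
The largest value is 509.75 kip·ft from combination 6.

Combination 6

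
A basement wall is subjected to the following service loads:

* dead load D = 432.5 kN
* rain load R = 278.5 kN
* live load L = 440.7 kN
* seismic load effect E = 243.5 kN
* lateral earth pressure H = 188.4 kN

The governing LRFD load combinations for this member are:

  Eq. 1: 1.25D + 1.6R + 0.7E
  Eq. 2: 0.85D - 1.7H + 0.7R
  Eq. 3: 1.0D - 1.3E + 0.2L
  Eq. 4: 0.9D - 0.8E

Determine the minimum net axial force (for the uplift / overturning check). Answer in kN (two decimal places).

194.45 kN

Eq. 1: 1.25(432.5) + 1.6(278.5) + 0.7(243.5) = 540.63 + 445.60 + 170.45 = 1156.68
Eq. 2: 0.85(432.5) - 1.7(188.4) + 0.7(278.5) = 367.63 - 320.28 + 194.95 = 242.30
Eq. 3: 1.0(432.5) - 1.3(243.5) + 0.2(440.7) = 432.50 - 316.55 + 88.14 = 204.09
Eq. 4: 0.9(432.5) - 0.8(243.5) = 389.25 - 194.80 = 194.45
Combination 4 gives the minimum: 194.45 kN.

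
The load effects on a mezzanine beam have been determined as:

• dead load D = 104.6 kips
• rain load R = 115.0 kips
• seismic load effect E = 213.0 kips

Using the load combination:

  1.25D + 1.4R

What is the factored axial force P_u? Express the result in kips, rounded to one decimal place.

1.25(104.6) + 1.4(115.0) = 291.8
P_u = 291.8 kips.

291.8 kips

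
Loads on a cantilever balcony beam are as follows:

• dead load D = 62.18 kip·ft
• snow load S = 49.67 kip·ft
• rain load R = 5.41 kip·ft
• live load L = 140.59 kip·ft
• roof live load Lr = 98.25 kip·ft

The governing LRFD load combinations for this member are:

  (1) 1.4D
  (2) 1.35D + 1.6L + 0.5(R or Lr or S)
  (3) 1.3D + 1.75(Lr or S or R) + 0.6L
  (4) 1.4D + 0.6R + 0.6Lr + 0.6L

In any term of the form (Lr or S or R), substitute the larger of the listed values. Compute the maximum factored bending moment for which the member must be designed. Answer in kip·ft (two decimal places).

358.01 kip·ft

(R or Lr or S) → Lr = 98.25 kip·ft; (Lr or S or R) → Lr = 98.25 kip·ft.
(1) 1.4(62.18) = 87.05
(2) 1.35(62.18) + 1.6(140.59) + 0.5(98.25) = 83.94 + 224.94 + 49.13 = 358.01
(3) 1.3(62.18) + 1.75(98.25) + 0.6(140.59) = 337.13
(4) 1.4(62.18) + 0.6(5.41) + 0.6(98.25) + 0.6(140.59) = 87.05 + 3.25 + 58.95 + 84.35 = 233.60
Maximum is from combination 2.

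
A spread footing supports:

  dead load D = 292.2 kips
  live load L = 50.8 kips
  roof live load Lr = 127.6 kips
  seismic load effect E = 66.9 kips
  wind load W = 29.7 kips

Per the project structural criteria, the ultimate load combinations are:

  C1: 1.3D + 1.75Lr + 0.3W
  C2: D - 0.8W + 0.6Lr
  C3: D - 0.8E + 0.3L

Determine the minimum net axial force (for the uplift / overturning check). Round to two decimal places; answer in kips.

C1: 1.3(292.2) + 1.75(127.6) + 0.3(29.7) = 612.07
C2: 1.0(292.2) - 0.8(29.7) + 0.6(127.6) = 345.00
C3: 1.0(292.2) - 0.8(66.9) + 0.3(50.8) = 253.92
Combination 3 gives the minimum: 253.92 kips.

253.92 kips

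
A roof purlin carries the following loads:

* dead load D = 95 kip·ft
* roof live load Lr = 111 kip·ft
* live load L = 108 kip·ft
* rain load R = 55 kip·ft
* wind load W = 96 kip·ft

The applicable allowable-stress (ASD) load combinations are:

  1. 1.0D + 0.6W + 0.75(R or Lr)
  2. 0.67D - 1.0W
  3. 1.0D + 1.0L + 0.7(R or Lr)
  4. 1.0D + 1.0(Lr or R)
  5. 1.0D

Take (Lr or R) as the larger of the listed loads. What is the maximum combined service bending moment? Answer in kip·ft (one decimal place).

(R or Lr) → Lr = 111 kip·ft; (Lr or R) → Lr = 111 kip·ft.
1. 1.0(95) + 0.6(96) + 0.75(111) = 95.0 + 57.6 + 83.3 = 235.9
2. 0.67(95) - 1.0(96) = -32.4
3. 1.0(95) + 1.0(108) + 0.7(111) = 95.0 + 108.0 + 77.7 = 280.7
4. 1.0(95) + 1.0(111) = 95.0 + 111.0 = 206.0
5. 1.0(95) = 95.0
Maximum is from combination 3.

280.7 kip·ft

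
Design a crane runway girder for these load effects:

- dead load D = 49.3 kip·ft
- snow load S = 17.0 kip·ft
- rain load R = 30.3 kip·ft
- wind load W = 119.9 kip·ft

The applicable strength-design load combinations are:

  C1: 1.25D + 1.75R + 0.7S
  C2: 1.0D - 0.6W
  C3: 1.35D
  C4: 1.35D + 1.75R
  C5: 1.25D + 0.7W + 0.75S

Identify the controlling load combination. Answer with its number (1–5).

Combination 5

C1: 1.25(49.3) + 1.75(30.3) + 0.7(17.0) = 126.55
C2: 1.0(49.3) - 0.6(119.9) = 49.30 - 71.94 = -22.64
C3: 1.35(49.3) = 66.56
C4: 1.35(49.3) + 1.75(30.3) = 119.58
C5: 1.25(49.3) + 0.7(119.9) + 0.75(17.0) = 61.63 + 83.93 + 12.75 = 158.31
The largest value is 158.31 kip·ft from combination 5.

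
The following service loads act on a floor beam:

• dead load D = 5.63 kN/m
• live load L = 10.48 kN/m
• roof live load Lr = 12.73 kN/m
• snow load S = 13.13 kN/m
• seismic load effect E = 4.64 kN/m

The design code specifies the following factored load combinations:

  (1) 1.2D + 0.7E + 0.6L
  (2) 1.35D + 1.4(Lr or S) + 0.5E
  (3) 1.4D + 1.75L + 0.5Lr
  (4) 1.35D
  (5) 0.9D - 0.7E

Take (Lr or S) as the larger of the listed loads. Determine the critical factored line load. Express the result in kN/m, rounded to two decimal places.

32.59 kN/m

(Lr or S) → S = 13.13 kN/m.
(1) 1.2(5.63) + 0.7(4.64) + 0.6(10.48) = 16.29
(2) 1.35(5.63) + 1.4(13.13) + 0.5(4.64) = 7.60 + 18.38 + 2.32 = 28.30
(3) 1.4(5.63) + 1.75(10.48) + 0.5(12.73) = 7.88 + 18.34 + 6.37 = 32.59
(4) 1.35(5.63) = 7.60
(5) 0.9(5.63) - 0.7(4.64) = 5.07 - 3.25 = 1.82
The controlling combination is 3, giving 32.59 kN/m.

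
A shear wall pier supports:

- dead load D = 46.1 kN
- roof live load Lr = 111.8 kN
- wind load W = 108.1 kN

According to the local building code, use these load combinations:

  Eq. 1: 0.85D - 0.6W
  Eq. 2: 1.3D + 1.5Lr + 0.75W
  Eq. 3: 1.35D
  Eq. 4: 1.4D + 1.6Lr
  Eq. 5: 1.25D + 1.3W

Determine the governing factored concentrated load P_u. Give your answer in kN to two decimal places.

Eq. 1: 0.85(46.1) - 0.6(108.1) = -25.68
Eq. 2: 1.3(46.1) + 1.5(111.8) + 0.75(108.1) = 59.93 + 167.70 + 81.08 = 308.71
Eq. 3: 1.35(46.1) = 62.24
Eq. 4: 1.4(46.1) + 1.6(111.8) = 64.54 + 178.88 = 243.42
Eq. 5: 1.25(46.1) + 1.3(108.1) = 57.63 + 140.53 = 198.16
Maximum is from combination 2.

308.71 kN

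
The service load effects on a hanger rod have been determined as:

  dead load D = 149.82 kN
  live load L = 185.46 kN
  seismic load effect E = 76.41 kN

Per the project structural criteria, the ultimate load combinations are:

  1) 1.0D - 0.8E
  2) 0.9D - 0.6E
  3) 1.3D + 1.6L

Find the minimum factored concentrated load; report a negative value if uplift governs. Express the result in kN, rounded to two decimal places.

88.69 kN

1) 1.0(149.82) - 0.8(76.41) = 149.82 - 61.13 = 88.69
2) 0.9(149.82) - 0.6(76.41) = 134.84 - 45.85 = 88.99
3) 1.3(149.82) + 1.6(185.46) = 491.50
Combination 1 gives the minimum: 88.69 kN.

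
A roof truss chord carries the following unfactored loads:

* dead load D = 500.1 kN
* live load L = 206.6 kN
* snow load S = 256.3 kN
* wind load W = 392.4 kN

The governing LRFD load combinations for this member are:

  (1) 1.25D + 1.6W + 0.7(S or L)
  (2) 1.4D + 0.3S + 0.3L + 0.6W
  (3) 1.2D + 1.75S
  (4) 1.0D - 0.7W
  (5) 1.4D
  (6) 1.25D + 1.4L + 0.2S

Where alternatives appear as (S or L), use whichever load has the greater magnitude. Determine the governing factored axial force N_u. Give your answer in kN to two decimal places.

(S or L) → S = 256.3 kN.
(1) 1.25(500.1) + 1.6(392.4) + 0.7(256.3) = 1432.38
(2) 1.4(500.1) + 0.3(256.3) + 0.3(206.6) + 0.6(392.4) = 1074.45
(3) 1.2(500.1) + 1.75(256.3) = 1048.65
(4) 1.0(500.1) - 0.7(392.4) = 225.42
(5) 1.4(500.1) = 700.14
(6) 1.25(500.1) + 1.4(206.6) + 0.2(256.3) = 965.63
Maximum is from combination 1.

1432.38 kN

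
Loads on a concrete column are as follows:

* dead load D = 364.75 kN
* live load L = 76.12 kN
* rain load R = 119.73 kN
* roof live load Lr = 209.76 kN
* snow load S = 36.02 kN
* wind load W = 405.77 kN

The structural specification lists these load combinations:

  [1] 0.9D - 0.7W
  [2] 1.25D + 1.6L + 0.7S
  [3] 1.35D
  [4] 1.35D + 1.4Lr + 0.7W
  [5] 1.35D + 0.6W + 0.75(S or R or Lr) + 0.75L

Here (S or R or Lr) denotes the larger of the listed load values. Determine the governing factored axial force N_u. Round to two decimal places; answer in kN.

(S or R or Lr) → Lr = 209.76 kN.
[1] 0.9(364.75) - 0.7(405.77) = 328.28 - 284.04 = 44.24
[2] 1.25(364.75) + 1.6(76.12) + 0.7(36.02) = 455.94 + 121.79 + 25.21 = 602.94
[3] 1.35(364.75) = 492.41
[4] 1.35(364.75) + 1.4(209.76) + 0.7(405.77) = 1070.12
[5] 1.35(364.75) + 0.6(405.77) + 0.75(209.76) + 0.75(76.12) = 492.41 + 243.46 + 157.32 + 57.09 = 950.28
Maximum is from combination 4.

1070.12 kN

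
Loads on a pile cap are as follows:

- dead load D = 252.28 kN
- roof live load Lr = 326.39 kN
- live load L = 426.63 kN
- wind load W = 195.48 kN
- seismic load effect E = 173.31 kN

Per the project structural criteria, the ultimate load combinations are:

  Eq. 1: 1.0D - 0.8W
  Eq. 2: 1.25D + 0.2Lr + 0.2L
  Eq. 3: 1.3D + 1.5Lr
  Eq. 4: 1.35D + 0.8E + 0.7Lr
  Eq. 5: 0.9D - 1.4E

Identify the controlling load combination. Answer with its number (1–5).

Combination 3

Eq. 1: 1.0(252.28) - 0.8(195.48) = 252.28 - 156.38 = 95.90
Eq. 2: 1.25(252.28) + 0.2(326.39) + 0.2(426.63) = 465.95
Eq. 3: 1.3(252.28) + 1.5(326.39) = 327.96 + 489.59 = 817.55
Eq. 4: 1.35(252.28) + 0.8(173.31) + 0.7(326.39) = 340.58 + 138.65 + 228.47 = 707.70
Eq. 5: 0.9(252.28) - 1.4(173.31) = 227.05 - 242.63 = -15.58
The largest value is 817.55 kN from combination 3.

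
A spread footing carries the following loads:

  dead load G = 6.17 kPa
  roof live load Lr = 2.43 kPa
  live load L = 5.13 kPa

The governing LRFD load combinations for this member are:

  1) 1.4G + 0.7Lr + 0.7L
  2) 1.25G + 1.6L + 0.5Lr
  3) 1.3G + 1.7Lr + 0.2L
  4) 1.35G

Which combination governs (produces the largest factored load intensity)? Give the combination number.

1) 1.4(6.17) + 0.7(2.43) + 0.7(5.13) = 13.93
2) 1.25(6.17) + 1.6(5.13) + 0.5(2.43) = 17.14
3) 1.3(6.17) + 1.7(2.43) + 0.2(5.13) = 13.18
4) 1.35(6.17) = 8.33
The largest value is 17.14 kPa from combination 2.

Combination 2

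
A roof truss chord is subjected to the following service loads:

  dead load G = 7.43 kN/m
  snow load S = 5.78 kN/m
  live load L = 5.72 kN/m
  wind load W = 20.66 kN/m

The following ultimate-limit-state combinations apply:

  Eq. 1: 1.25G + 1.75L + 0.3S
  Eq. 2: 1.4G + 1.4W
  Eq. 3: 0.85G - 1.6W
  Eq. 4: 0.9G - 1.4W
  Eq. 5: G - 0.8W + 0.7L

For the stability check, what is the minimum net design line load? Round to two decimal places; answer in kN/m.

-26.74 kN/m

Eq. 1: 1.25(7.43) + 1.75(5.72) + 0.3(5.78) = 21.03
Eq. 2: 1.4(7.43) + 1.4(20.66) = 39.33
Eq. 3: 0.85(7.43) - 1.6(20.66) = -26.74
Eq. 4: 0.9(7.43) - 1.4(20.66) = -22.24
Eq. 5: 1.0(7.43) - 0.8(20.66) + 0.7(5.72) = -5.09
Combination 3 gives the minimum: -26.74 kN/m.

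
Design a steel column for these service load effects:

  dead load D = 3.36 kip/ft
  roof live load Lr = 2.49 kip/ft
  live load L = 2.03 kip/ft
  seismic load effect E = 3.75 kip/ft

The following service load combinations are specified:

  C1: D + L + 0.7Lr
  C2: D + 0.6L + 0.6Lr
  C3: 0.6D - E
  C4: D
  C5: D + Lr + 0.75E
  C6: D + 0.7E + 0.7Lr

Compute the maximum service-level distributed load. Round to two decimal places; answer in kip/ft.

C1: 1.0(3.36) + 1.0(2.03) + 0.7(2.49) = 3.36 + 2.03 + 1.74 = 7.13
C2: 1.0(3.36) + 0.6(2.03) + 0.6(2.49) = 3.36 + 1.22 + 1.49 = 6.07
C3: 0.6(3.36) - 1.0(3.75) = 2.02 - 3.75 = -1.73
C4: 1.0(3.36) = 3.36
C5: 1.0(3.36) + 1.0(2.49) + 0.75(3.75) = 3.36 + 2.49 + 2.81 = 8.66
C6: 1.0(3.36) + 0.7(3.75) + 0.7(2.49) = 3.36 + 2.63 + 1.74 = 7.73
Combination 5 governs: w = 8.66 kip/ft.

8.66 kip/ft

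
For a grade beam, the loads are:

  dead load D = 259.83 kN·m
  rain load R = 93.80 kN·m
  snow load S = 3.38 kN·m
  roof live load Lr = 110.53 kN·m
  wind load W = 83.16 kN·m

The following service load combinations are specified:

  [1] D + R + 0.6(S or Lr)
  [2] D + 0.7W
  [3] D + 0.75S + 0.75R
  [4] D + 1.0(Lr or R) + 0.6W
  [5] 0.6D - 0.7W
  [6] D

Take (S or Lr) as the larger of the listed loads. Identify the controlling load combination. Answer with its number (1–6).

(S or Lr) → Lr = 110.53 kN·m; (Lr or R) → Lr = 110.53 kN·m.
[1] 1.0(259.83) + 1.0(93.80) + 0.6(110.53) = 419.95
[2] 1.0(259.83) + 0.7(83.16) = 318.04
[3] 1.0(259.83) + 0.75(3.38) + 0.75(93.80) = 332.72
[4] 1.0(259.83) + 1.0(110.53) + 0.6(83.16) = 420.26
[5] 0.6(259.83) - 0.7(83.16) = 97.69
[6] 1.0(259.83) = 259.83
The largest value is 420.26 kN·m from combination 4.

Combination 4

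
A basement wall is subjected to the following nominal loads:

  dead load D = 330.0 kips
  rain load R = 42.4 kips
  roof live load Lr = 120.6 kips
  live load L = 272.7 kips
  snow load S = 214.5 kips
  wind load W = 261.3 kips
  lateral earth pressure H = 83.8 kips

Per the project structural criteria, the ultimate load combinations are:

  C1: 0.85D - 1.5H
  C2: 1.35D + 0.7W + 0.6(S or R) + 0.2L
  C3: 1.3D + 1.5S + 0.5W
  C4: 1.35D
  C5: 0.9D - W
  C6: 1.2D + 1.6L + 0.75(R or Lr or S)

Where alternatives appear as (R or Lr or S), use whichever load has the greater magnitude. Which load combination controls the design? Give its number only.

Combination 6

(S or R) → S = 214.5 kips; (R or Lr or S) → S = 214.5 kips.
C1: 0.85(330.0) - 1.5(83.8) = 280.50 - 125.70 = 154.80
C2: 1.35(330.0) + 0.7(261.3) + 0.6(214.5) + 0.2(272.7) = 445.50 + 182.91 + 128.70 + 54.54 = 811.65
C3: 1.3(330.0) + 1.5(214.5) + 0.5(261.3) = 429.00 + 321.75 + 130.65 = 881.40
C4: 1.35(330.0) = 445.50
C5: 0.9(330.0) - 1.0(261.3) = 297.00 - 261.30 = 35.70
C6: 1.2(330.0) + 1.6(272.7) + 0.75(214.5) = 396.00 + 436.32 + 160.88 = 993.20
The largest value is 993.20 kips from combination 6.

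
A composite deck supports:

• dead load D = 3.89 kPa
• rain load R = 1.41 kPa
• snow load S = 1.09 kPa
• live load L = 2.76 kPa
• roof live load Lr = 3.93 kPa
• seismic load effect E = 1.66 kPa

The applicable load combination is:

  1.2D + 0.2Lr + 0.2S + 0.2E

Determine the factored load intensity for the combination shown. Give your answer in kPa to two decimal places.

6.00 kPa

1.2(3.89) + 0.2(3.93) + 0.2(1.09) + 0.2(1.66) = 6.00
q_u = 6.00 kPa.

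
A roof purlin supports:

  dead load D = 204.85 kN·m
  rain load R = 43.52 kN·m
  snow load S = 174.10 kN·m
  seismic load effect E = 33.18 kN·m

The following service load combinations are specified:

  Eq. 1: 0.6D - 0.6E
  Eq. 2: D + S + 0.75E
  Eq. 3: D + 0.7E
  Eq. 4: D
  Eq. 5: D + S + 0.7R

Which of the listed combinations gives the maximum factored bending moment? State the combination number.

Combination 5

Eq. 1: 0.6(204.85) - 0.6(33.18) = 103.00
Eq. 2: 1.0(204.85) + 1.0(174.10) + 0.75(33.18) = 403.84
Eq. 3: 1.0(204.85) + 0.7(33.18) = 228.08
Eq. 4: 1.0(204.85) = 204.85
Eq. 5: 1.0(204.85) + 1.0(174.10) + 0.7(43.52) = 409.41
The largest value is 409.41 kN·m from combination 5.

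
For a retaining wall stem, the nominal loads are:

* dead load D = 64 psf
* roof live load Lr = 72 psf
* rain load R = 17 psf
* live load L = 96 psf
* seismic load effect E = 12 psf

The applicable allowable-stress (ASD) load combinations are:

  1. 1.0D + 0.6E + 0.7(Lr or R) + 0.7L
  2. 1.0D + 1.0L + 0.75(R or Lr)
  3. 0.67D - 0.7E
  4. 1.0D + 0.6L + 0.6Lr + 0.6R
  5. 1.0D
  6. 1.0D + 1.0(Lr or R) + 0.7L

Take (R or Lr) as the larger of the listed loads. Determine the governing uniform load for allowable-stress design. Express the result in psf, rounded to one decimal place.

(Lr or R) → Lr = 72 psf; (R or Lr) → Lr = 72 psf.
1. 1.0(64) + 0.6(12) + 0.7(72) + 0.7(96) = 64.0 + 7.2 + 50.4 + 67.2 = 188.8
2. 1.0(64) + 1.0(96) + 0.75(72) = 64.0 + 96.0 + 54.0 = 214.0
3. 0.67(64) - 0.7(12) = 42.9 - 8.4 = 34.5
4. 1.0(64) + 0.6(96) + 0.6(72) + 0.6(17) = 64.0 + 57.6 + 43.2 + 10.2 = 175.0
5. 1.0(64) = 64.0
6. 1.0(64) + 1.0(72) + 0.7(96) = 64.0 + 72.0 + 67.2 = 203.2
Combination 2 governs: q = 214.0 psf.

214.0 psf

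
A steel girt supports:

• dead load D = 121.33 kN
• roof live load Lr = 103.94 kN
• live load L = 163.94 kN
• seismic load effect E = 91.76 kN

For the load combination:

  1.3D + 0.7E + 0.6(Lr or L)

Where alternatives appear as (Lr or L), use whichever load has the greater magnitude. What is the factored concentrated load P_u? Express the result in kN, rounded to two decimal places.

320.33 kN

(Lr or L) → L = 163.94 kN.
1.3(121.33) + 0.7(91.76) + 0.6(163.94) = 320.33
P_u = 320.33 kN.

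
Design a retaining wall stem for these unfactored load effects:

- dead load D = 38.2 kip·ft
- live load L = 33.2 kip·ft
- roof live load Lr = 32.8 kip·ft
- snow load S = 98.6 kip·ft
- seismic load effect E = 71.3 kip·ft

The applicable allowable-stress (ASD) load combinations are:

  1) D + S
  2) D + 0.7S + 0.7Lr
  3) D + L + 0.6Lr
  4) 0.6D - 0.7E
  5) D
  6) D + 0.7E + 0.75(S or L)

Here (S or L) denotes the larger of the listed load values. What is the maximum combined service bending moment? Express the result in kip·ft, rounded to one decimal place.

162.1 kip·ft

(S or L) → S = 98.6 kip·ft.
1) 1.0(38.2) + 1.0(98.6) = 136.8
2) 1.0(38.2) + 0.7(98.6) + 0.7(32.8) = 130.2
3) 1.0(38.2) + 1.0(33.2) + 0.6(32.8) = 91.1
4) 0.6(38.2) - 0.7(71.3) = -27.0
5) 1.0(38.2) = 38.2
6) 1.0(38.2) + 0.7(71.3) + 0.75(98.6) = 162.1
The controlling combination is 6, giving 162.1 kip·ft.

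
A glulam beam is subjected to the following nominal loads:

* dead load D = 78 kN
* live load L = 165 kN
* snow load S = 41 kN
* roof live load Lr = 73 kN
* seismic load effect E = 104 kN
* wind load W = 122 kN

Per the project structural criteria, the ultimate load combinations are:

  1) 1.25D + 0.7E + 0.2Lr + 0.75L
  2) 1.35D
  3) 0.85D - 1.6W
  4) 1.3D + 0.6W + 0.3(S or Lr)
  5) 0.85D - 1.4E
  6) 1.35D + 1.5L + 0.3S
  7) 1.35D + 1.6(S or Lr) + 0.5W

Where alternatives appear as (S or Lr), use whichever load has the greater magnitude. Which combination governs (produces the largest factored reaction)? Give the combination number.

Combination 6

(S or Lr) → Lr = 73 kN.
1) 1.25(78) + 0.7(104) + 0.2(73) + 0.75(165) = 97.50 + 72.80 + 14.60 + 123.75 = 308.65
2) 1.35(78) = 105.30
3) 0.85(78) - 1.6(122) = 66.30 - 195.20 = -128.90
4) 1.3(78) + 0.6(122) + 0.3(73) = 101.40 + 73.20 + 21.90 = 196.50
5) 0.85(78) - 1.4(104) = 66.30 - 145.60 = -79.30
6) 1.35(78) + 1.5(165) + 0.3(41) = 105.30 + 247.50 + 12.30 = 365.10
7) 1.35(78) + 1.6(73) + 0.5(122) = 105.30 + 116.80 + 61.00 = 283.10
The largest value is 365.10 kN from combination 6.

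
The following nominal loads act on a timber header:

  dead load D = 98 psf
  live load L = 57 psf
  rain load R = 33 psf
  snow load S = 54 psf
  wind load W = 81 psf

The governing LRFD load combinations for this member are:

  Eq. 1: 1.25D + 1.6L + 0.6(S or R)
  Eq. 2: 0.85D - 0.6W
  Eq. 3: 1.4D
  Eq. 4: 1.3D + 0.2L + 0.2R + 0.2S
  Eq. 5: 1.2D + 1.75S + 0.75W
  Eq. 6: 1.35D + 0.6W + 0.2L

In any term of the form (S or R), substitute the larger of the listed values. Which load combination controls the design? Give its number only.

Combination 5

(S or R) → S = 54 psf.
Eq. 1: 1.25(98) + 1.6(57) + 0.6(54) = 122.5 + 91.2 + 32.4 = 246.1
Eq. 2: 0.85(98) - 0.6(81) = 83.3 - 48.6 = 34.7
Eq. 3: 1.4(98) = 137.2
Eq. 4: 1.3(98) + 0.2(57) + 0.2(33) + 0.2(54) = 127.4 + 11.4 + 6.6 + 10.8 = 156.2
Eq. 5: 1.2(98) + 1.75(54) + 0.75(81) = 117.6 + 94.5 + 60.8 = 272.9
Eq. 6: 1.35(98) + 0.6(81) + 0.2(57) = 132.3 + 48.6 + 11.4 = 192.3
The largest value is 272.9 psf from combination 5.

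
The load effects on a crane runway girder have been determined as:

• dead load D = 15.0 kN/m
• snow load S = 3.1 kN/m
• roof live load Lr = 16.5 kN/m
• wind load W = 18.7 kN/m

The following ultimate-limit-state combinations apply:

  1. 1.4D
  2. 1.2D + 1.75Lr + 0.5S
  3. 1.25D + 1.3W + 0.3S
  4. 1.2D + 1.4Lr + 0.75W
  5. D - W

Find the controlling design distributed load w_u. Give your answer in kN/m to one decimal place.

1. 1.4(15.0) = 21.0
2. 1.2(15.0) + 1.75(16.5) + 0.5(3.1) = 48.4
3. 1.25(15.0) + 1.3(18.7) + 0.3(3.1) = 18.8 + 24.3 + 0.9 = 44.0
4. 1.2(15.0) + 1.4(16.5) + 0.75(18.7) = 18.0 + 23.1 + 14.0 = 55.1
5. 1.0(15.0) - 1.0(18.7) = 15.0 - 18.7 = -3.7
Maximum is from combination 4.

55.1 kN/m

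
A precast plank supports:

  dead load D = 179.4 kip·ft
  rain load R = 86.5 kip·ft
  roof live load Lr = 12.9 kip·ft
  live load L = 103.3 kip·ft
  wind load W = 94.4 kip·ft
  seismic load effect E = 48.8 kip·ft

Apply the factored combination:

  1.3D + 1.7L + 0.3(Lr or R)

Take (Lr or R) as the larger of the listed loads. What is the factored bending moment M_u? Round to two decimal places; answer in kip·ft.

434.78 kip·ft

(Lr or R) → R = 86.5 kip·ft.
1.3(179.4) + 1.7(103.3) + 0.3(86.5) = 233.22 + 175.61 + 25.95 = 434.78
M_u = 434.78 kip·ft.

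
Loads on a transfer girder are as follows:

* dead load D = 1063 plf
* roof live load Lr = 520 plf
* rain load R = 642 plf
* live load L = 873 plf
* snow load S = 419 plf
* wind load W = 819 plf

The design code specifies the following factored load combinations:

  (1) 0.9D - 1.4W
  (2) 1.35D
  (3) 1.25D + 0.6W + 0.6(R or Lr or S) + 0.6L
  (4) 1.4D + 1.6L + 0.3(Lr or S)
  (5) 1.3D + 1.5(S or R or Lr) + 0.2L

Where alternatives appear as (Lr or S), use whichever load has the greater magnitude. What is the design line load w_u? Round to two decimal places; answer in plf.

3041.00 plf

(R or Lr or S) → R = 642 plf; (Lr or S) → Lr = 520 plf; (S or R or Lr) → R = 642 plf.
(1) 0.9(1063) - 1.4(819) = -189.90
(2) 1.35(1063) = 1435.05
(3) 1.25(1063) + 0.6(819) + 0.6(642) + 0.6(873) = 2729.15
(4) 1.4(1063) + 1.6(873) + 0.3(520) = 3041.00
(5) 1.3(1063) + 1.5(642) + 0.2(873) = 2519.50
Combination 4 governs: w_u = 3041.00 plf.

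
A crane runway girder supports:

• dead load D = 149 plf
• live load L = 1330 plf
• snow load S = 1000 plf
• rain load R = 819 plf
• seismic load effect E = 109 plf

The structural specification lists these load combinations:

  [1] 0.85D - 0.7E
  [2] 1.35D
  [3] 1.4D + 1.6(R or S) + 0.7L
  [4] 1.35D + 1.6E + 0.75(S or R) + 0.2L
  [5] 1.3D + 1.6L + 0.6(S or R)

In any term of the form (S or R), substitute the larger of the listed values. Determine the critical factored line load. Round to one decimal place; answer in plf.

2921.7 plf

(R or S) → S = 1000 plf; (S or R) → S = 1000 plf.
[1] 0.85(149) - 0.7(109) = 126.7 - 76.3 = 50.4
[2] 1.35(149) = 201.2
[3] 1.4(149) + 1.6(1000) + 0.7(1330) = 208.6 + 1600.0 + 931.0 = 2739.6
[4] 1.35(149) + 1.6(109) + 0.75(1000) + 0.2(1330) = 201.2 + 174.4 + 750.0 + 266.0 = 1391.6
[5] 1.3(149) + 1.6(1330) + 0.6(1000) = 193.7 + 2128.0 + 600.0 = 2921.7
Maximum is from combination 5.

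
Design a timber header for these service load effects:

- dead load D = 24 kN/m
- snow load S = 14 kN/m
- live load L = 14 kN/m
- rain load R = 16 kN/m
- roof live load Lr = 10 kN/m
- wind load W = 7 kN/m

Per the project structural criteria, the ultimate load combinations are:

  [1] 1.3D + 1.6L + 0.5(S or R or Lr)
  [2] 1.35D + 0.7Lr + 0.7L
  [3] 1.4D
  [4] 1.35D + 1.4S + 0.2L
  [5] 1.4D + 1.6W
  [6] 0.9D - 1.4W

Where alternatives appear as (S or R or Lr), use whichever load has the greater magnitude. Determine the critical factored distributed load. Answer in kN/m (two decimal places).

61.60 kN/m

(S or R or Lr) → R = 16 kN/m.
[1] 1.3(24) + 1.6(14) + 0.5(16) = 31.20 + 22.40 + 8.00 = 61.60
[2] 1.35(24) + 0.7(10) + 0.7(14) = 32.40 + 7.00 + 9.80 = 49.20
[3] 1.4(24) = 33.60
[4] 1.35(24) + 1.4(14) + 0.2(14) = 32.40 + 19.60 + 2.80 = 54.80
[5] 1.4(24) + 1.6(7) = 33.60 + 11.20 = 44.80
[6] 0.9(24) - 1.4(7) = 21.60 - 9.80 = 11.80
The controlling combination is 1, giving 61.60 kN/m.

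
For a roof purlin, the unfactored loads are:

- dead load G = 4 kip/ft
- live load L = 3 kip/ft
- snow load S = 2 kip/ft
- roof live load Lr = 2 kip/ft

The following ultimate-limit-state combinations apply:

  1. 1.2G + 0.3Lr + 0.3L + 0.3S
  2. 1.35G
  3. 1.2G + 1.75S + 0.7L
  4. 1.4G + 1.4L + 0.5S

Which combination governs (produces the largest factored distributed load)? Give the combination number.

Combination 4

1. 1.2(4) + 0.3(2) + 0.3(3) + 0.3(2) = 4.8 + 0.6 + 0.9 + 0.6 = 6.9
2. 1.35(4) = 5.4
3. 1.2(4) + 1.75(2) + 0.7(3) = 4.8 + 3.5 + 2.1 = 10.4
4. 1.4(4) + 1.4(3) + 0.5(2) = 5.6 + 4.2 + 1.0 = 10.8
The largest value is 10.8 kip/ft from combination 4.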